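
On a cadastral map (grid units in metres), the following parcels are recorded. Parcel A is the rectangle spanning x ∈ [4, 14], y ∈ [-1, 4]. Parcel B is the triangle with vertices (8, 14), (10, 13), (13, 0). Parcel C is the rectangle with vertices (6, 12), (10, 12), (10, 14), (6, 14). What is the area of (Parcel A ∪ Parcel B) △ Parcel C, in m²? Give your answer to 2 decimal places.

|Parcel A ∪ Parcel B| = 60.489.
|(Parcel A ∪ Parcel B) ∩ Parcel C| = 2.2857.
|(Parcel A ∪ Parcel B) △ Parcel C| = 60.489 + 8 − 4.5714 = 63.92.

63.92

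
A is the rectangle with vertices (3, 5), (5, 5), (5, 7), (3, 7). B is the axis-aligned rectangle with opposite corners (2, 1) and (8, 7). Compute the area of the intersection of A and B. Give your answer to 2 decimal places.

|A∩B|: x∈[3,5], y∈[5,7] → 2·2 = 4.

4.00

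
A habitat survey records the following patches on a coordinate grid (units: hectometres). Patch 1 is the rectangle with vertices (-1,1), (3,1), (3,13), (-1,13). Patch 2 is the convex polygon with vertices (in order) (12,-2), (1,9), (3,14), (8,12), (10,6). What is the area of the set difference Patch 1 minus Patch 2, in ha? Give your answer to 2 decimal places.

|Patch 1| = 48, |Patch 1∩Patch 2| = 6.8.
|Patch 1 ∖ Patch 2| = |Patch 1| − |Patch 1∩Patch 2| = 48 − 6.8 = 41.20.

41.20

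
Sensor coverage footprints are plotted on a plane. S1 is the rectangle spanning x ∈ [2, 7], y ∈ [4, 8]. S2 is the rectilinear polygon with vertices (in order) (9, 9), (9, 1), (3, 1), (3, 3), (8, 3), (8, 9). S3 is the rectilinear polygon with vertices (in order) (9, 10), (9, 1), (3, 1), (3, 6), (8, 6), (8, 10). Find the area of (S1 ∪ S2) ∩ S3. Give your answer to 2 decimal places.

26.00

|S1 ∪ S2| = 38.
|(S1 ∪ S2) ∩ S3| = 26.00.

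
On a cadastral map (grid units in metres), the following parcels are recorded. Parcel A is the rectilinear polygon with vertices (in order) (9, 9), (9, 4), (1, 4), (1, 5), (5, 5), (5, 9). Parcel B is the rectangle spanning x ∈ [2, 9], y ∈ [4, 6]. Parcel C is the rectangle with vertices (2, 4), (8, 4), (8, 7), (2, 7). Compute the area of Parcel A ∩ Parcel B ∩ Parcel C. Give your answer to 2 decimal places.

9.00

The intersection is the polygon with vertices (2,4), (2,5), (5,5), (5,6), (8,6), (8,4).
By the shoelace formula its area is 9.00.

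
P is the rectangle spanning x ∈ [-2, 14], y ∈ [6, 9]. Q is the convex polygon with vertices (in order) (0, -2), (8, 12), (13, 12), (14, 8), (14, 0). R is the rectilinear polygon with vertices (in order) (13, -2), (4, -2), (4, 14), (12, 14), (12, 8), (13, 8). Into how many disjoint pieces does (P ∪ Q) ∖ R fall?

3

(P ∪ Q) ∖ R splits into 3 disjoint pieces (area 14.1964, area 12.8571, area 18).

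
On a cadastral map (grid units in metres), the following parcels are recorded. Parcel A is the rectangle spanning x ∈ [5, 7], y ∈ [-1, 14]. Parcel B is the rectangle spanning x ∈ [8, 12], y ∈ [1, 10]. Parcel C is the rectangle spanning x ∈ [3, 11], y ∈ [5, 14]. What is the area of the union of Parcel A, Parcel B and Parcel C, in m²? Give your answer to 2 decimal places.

By inclusion–exclusion:
Individual areas: |Parcel A| = 30, |Parcel B| = 36, |Parcel C| = 72.
|Parcel A∩Parcel B| = 0 (no overlap).
|Parcel A∩Parcel C|: x∈[5,7], y∈[5,14] → 2·9 = 18.
|Parcel B∩Parcel C|: x∈[8,11], y∈[5,10] → 3·5 = 15.
|Parcel A∩Parcel B∩Parcel C| = 0.
|Parcel A ∪ Parcel B ∪ Parcel C| = 138 − 33 + 0 = 105.00.

105.00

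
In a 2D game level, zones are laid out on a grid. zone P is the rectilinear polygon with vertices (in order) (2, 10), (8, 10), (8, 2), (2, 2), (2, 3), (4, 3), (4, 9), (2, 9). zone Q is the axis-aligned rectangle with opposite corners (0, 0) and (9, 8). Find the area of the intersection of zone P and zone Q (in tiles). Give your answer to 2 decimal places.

26.00

The intersection is the polygon with vertices (8,2), (2,2), (2,3), (4,3), (4,8), (8,8).
By the shoelace formula its area is 26.00.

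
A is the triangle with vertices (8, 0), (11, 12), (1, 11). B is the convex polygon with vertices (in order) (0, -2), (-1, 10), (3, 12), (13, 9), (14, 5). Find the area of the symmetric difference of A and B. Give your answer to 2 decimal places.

|A| = 58.5, |B| = 131, |A∩B| = 50.4328.
|A △ B| = |A| + |B| − 2·|A∩B| = 58.5 + 131 − 100.8656 = 88.63.

88.63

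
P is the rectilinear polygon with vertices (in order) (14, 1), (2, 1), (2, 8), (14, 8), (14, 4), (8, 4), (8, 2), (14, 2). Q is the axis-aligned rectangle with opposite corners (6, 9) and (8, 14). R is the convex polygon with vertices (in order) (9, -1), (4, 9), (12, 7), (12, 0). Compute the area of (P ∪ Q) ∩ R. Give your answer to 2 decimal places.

30.25

|P ∪ Q| = 82.
|(P ∪ Q) ∩ R| = 30.25.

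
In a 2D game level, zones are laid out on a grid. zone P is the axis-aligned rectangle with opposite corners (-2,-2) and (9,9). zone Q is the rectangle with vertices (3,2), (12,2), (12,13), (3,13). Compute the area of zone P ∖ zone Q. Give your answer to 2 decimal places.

79.00

|zone P∩zone Q|: x∈[3,9], y∈[2,9] → 6·7 = 42.
|zone P| = 121.
|zone P ∖ zone Q| = |zone P| − |zone P∩zone Q| = 121 − 42 = 79.00.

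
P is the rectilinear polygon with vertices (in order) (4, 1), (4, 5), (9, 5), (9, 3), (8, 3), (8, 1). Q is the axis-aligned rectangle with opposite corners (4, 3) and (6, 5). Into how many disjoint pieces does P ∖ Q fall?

1

P ∖ Q is a single connected region.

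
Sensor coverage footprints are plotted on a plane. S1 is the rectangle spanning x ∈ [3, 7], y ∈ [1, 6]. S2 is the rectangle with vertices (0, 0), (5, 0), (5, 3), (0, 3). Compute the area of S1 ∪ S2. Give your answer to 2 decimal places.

31.00

By inclusion–exclusion:
Individual areas: |S1| = 20, |S2| = 15.
|S1∩S2|: x∈[3,5], y∈[1,3] → 2·2 = 4.
|S1 ∪ S2| = 35 − 4 = 31.00.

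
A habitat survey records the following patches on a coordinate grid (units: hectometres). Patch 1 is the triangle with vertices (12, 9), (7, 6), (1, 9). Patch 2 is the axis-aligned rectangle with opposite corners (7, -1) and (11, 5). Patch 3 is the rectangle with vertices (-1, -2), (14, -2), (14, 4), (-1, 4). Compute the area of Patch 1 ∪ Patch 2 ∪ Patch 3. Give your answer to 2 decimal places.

By inclusion–exclusion:
Individual areas: |Patch 1| = 16.5, |Patch 2| = 24, |Patch 3| = 90.
|Patch 1∩Patch 2| = 0.
|Patch 1∩Patch 3| = 0.
|Patch 2∩Patch 3|: x∈[7,11], y∈[-1,4] → 4·5 = 20.
|Patch 1∩Patch 2∩Patch 3| = 0.
|Patch 1 ∪ Patch 2 ∪ Patch 3| = 130.5 − 20 + 0 = 110.50.

110.50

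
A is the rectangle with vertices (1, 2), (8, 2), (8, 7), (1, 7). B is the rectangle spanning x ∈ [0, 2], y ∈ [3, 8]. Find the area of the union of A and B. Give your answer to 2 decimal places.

By inclusion–exclusion:
Individual areas: |A| = 35, |B| = 10.
|A∩B|: x∈[1,2], y∈[3,7] → 1·4 = 4.
|A ∪ B| = 45 − 4 = 41.00.

41.00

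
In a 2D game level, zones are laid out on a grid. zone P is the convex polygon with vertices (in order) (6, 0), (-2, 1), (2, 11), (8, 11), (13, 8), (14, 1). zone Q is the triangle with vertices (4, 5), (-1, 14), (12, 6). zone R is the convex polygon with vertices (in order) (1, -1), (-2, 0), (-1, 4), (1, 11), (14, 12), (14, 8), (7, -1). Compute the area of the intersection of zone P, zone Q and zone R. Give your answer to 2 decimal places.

32.76

The intersection is the polygon with vertices (3.875,11), (12,6), (4,5), (1.442,9.605), (2,11).
By the shoelace formula its area is 32.76.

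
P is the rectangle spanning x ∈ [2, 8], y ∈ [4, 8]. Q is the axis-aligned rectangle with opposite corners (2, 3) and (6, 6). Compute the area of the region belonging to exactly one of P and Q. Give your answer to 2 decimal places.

|P∩Q|: x∈[2,6], y∈[4,6] → 4·2 = 8.
|P △ Q| = |P| + |Q| − 2·|P∩Q| = 24 + 12 − 16 = 20.00.

20.00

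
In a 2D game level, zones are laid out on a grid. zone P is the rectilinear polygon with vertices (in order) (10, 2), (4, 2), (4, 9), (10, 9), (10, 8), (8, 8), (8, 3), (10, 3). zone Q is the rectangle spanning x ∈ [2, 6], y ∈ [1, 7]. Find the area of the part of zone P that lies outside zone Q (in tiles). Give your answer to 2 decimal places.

22.00

|zone P| = 32, |zone P∩zone Q| = 10.
|zone P ∖ zone Q| = |zone P| − |zone P∩zone Q| = 32 − 10 = 22.00.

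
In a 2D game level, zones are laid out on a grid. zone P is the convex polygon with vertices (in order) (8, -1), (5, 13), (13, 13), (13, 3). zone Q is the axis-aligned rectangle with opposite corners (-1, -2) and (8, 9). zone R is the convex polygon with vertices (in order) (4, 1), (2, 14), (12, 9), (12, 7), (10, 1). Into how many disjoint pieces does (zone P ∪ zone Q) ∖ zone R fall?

(zone P ∪ zone Q) ∖ zone R is a single connected region.

1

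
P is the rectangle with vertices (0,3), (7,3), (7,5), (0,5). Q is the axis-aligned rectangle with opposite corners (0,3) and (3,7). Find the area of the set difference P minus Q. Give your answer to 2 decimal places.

|P∩Q|: x∈[0,3], y∈[3,5] → 3·2 = 6.
|P| = 14.
|P ∖ Q| = |P| − |P∩Q| = 14 − 6 = 8.00.

8.00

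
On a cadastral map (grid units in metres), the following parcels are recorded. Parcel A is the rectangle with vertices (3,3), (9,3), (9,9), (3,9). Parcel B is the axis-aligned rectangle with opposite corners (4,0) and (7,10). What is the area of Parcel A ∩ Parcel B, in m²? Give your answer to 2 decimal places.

18.00

|Parcel A∩Parcel B|: x∈[4,7], y∈[3,9] → 3·6 = 18.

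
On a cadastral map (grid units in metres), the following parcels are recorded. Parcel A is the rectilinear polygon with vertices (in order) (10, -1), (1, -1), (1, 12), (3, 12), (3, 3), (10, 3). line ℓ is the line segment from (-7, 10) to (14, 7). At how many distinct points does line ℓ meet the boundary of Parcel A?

2

The segment meets the boundary at (3,8.571), (1,8.857).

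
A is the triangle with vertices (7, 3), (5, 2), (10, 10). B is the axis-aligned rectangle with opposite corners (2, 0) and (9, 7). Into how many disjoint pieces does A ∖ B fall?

A ∖ B is a single connected region.

1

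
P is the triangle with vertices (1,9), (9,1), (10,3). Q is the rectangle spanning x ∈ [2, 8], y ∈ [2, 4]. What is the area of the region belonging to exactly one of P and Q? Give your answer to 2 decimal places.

|P| = 12, |Q| = 12, |P∩Q| = 2.
|P △ Q| = |P| + |Q| − 2·|P∩Q| = 12 + 12 − 4 = 20.00.

20.00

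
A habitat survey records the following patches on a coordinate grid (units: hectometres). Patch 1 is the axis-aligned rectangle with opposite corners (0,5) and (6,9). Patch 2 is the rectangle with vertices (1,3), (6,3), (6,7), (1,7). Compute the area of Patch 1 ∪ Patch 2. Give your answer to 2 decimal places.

34.00

By inclusion–exclusion:
Individual areas: |Patch 1| = 24, |Patch 2| = 20.
|Patch 1∩Patch 2|: x∈[1,6], y∈[5,7] → 5·2 = 10.
|Patch 1 ∪ Patch 2| = 44 − 10 = 34.00.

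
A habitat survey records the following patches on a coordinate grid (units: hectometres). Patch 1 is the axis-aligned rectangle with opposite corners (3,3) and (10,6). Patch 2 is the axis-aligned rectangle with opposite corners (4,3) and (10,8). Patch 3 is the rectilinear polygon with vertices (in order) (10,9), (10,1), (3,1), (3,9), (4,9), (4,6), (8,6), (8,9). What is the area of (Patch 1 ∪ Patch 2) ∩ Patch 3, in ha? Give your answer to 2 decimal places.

|Patch 1 ∪ Patch 2| = 33.
|(Patch 1 ∪ Patch 2) ∩ Patch 3| = 25.00.

25.00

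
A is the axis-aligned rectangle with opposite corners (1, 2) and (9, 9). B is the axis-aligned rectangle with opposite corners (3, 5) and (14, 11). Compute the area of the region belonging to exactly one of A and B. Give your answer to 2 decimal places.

|A∩B|: x∈[3,9], y∈[5,9] → 6·4 = 24.
|A △ B| = |A| + |B| − 2·|A∩B| = 56 + 66 − 48 = 74.00.

74.00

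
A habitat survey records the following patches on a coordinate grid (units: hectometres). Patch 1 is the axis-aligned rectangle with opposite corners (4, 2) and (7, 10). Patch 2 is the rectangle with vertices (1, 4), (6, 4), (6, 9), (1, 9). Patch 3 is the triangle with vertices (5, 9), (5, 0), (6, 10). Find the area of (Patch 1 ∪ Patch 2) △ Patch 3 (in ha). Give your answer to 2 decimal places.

34.90

|Patch 1 ∪ Patch 2| = 39.
|(Patch 1 ∪ Patch 2) ∩ Patch 3| = 4.3.
|(Patch 1 ∪ Patch 2) △ Patch 3| = 39 + 4.5 − 8.6 = 34.90.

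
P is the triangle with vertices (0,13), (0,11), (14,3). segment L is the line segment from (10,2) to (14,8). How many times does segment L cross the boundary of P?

The segment meets the boundary at (11.742,4.613), (11.586,4.379).

2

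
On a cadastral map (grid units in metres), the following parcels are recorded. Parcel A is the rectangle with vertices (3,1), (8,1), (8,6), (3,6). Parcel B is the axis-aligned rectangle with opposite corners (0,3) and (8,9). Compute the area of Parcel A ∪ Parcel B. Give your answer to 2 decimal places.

58.00

By inclusion–exclusion:
Individual areas: |Parcel A| = 25, |Parcel B| = 48.
|Parcel A∩Parcel B|: x∈[3,8], y∈[3,6] → 5·3 = 15.
|Parcel A ∪ Parcel B| = 73 − 15 = 58.00.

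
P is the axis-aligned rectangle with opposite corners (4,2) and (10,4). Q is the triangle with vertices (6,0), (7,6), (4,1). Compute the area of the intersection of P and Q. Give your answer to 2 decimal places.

The intersection is the polygon with vertices (6.667,4), (6.333,2), (4.6,2), (5.8,4).
By the shoelace formula its area is 2.60.

2.60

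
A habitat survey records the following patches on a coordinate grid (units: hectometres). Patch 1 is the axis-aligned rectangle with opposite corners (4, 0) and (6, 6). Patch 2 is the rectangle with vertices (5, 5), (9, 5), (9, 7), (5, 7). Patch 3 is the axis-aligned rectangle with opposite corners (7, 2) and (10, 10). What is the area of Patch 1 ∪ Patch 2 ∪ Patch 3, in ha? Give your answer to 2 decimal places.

By inclusion–exclusion:
Individual areas: |Patch 1| = 12, |Patch 2| = 8, |Patch 3| = 24.
|Patch 1∩Patch 2|: x∈[5,6], y∈[5,6] → 1·1 = 1.
|Patch 1∩Patch 3| = 0 (no overlap).
|Patch 2∩Patch 3|: x∈[7,9], y∈[5,7] → 2·2 = 4.
|Patch 1∩Patch 2∩Patch 3| = 0.
|Patch 1 ∪ Patch 2 ∪ Patch 3| = 44 − 5 + 0 = 39.00.

39.00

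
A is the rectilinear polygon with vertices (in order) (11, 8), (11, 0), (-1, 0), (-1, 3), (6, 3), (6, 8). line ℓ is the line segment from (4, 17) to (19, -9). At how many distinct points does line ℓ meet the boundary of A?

The segment meets the boundary at (11,4.867), (9.192,8).

2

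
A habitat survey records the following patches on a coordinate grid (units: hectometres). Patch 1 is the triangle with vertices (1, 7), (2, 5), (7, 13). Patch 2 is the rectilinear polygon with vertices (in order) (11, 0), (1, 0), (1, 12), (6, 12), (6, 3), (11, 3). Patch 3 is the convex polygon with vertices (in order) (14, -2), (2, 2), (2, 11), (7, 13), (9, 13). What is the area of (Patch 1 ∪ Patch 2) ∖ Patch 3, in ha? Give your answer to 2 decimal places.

|Patch 1 ∪ Patch 2| = 75.3.
|(Patch 1 ∪ Patch 2) ∩ Patch 3| = 56.05.
|(Patch 1 ∪ Patch 2) ∖ Patch 3| = 75.3 − 56.05 = 19.25.

19.25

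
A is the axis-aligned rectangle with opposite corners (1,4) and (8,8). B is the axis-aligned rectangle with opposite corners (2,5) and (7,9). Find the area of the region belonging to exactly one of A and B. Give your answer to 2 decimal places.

|A∩B|: x∈[2,7], y∈[5,8] → 5·3 = 15.
|A △ B| = |A| + |B| − 2·|A∩B| = 28 + 20 − 30 = 18.00.

18.00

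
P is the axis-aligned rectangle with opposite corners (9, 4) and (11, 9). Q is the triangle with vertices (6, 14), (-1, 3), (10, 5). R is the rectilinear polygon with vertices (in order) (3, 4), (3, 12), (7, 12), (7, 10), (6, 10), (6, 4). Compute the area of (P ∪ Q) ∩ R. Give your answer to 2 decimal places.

|P ∪ Q| = 62.2841.
|(P ∪ Q) ∩ R| = 23.44.

23.44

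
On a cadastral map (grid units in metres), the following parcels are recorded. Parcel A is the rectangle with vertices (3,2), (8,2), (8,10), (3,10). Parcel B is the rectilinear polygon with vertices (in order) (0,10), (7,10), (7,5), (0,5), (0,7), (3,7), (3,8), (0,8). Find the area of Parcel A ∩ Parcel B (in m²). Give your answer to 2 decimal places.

The intersection is the polygon with vertices (7,10), (7,5), (3,5), (3,7), (3,8), (3,10).
By the shoelace formula its area is 20.00.

20.00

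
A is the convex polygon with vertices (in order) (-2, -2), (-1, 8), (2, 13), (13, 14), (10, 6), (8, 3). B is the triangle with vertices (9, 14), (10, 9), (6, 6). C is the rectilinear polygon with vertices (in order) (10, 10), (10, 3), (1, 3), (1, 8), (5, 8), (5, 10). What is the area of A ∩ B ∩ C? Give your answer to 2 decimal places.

The intersection is the polygon with vertices (10,9), (6,6), (7.5,10), (9.8,10).
By the shoelace formula its area is 6.90.

6.90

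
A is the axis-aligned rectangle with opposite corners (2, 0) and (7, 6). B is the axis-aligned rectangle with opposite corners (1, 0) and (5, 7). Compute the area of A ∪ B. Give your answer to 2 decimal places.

By inclusion–exclusion:
Individual areas: |A| = 30, |B| = 28.
|A∩B|: x∈[2,5], y∈[0,6] → 3·6 = 18.
|A ∪ B| = 58 − 18 = 40.00.

40.00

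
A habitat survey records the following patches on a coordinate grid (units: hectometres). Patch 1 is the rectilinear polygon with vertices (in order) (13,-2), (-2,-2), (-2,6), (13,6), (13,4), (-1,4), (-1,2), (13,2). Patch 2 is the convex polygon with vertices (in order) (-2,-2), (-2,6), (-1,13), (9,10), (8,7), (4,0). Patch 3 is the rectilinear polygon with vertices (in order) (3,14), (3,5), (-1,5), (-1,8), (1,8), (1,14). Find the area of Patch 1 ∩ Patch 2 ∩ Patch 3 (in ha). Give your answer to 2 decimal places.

The intersection is the polygon with vertices (3,6), (3,5), (-1,5), (-1,6).
By the shoelace formula its area is 4.00.

4.00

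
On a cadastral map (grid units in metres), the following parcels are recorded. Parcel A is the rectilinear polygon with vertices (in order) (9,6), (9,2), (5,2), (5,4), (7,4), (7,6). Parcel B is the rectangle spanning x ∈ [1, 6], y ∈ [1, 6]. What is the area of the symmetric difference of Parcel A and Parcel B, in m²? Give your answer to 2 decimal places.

33.00

|Parcel A| = 12, |Parcel B| = 25, |Parcel A∩Parcel B| = 2.
|Parcel A △ Parcel B| = |Parcel A| + |Parcel B| − 2·|Parcel A∩Parcel B| = 12 + 25 − 4 = 33.00.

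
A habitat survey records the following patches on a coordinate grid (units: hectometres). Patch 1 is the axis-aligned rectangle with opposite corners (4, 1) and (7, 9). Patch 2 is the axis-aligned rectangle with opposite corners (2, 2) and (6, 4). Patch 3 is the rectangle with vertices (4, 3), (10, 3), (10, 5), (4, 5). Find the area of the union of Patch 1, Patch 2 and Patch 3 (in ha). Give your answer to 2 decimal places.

34.00

By inclusion–exclusion:
Individual areas: |Patch 1| = 24, |Patch 2| = 8, |Patch 3| = 12.
|Patch 1∩Patch 2|: x∈[4,6], y∈[2,4] → 2·2 = 4.
|Patch 1∩Patch 3|: x∈[4,7], y∈[3,5] → 3·2 = 6.
|Patch 2∩Patch 3|: x∈[4,6], y∈[3,4] → 2·1 = 2.
|Patch 1∩Patch 2∩Patch 3| = 2.
|Patch 1 ∪ Patch 2 ∪ Patch 3| = 44 − 12 + 2 = 34.00.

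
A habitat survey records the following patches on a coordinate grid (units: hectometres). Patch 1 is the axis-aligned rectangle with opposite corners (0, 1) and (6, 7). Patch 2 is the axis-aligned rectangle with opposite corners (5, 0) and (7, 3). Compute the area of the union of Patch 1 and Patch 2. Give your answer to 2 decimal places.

40.00

By inclusion–exclusion:
Individual areas: |Patch 1| = 36, |Patch 2| = 6.
|Patch 1∩Patch 2|: x∈[5,6], y∈[1,3] → 1·2 = 2.
|Patch 1 ∪ Patch 2| = 42 − 2 = 40.00.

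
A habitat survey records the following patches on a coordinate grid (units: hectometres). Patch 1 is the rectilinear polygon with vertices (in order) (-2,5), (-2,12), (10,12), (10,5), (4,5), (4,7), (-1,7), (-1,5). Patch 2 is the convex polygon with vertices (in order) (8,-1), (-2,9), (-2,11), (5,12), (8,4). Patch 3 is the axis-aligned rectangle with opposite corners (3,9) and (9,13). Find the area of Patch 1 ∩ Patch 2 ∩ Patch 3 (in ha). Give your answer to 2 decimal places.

The intersection is the polygon with vertices (5,12), (6.125,9), (3,9), (3,11.714).
By the shoelace formula its area is 7.40.

7.40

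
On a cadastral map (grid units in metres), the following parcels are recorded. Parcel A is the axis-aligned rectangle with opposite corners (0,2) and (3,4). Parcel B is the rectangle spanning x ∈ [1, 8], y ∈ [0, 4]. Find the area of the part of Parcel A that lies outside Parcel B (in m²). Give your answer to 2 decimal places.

|Parcel A∩Parcel B|: x∈[1,3], y∈[2,4] → 2·2 = 4.
|Parcel A| = 6.
|Parcel A ∖ Parcel B| = |Parcel A| − |Parcel A∩Parcel B| = 6 − 4 = 2.00.

2.00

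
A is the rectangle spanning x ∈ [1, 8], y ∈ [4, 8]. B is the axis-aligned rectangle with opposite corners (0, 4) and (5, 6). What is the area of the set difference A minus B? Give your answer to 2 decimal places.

|A∩B|: x∈[1,5], y∈[4,6] → 4·2 = 8.
|A| = 28.
|A ∖ B| = |A| − |A∩B| = 28 − 8 = 20.00.

20.00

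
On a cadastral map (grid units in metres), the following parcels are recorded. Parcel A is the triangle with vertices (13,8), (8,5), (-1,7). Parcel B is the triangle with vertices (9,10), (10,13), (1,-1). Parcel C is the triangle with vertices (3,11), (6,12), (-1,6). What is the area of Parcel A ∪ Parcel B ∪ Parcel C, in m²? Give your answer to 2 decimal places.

By inclusion–exclusion:
Individual areas: |Parcel A| = 18.5, |Parcel B| = 6.5, |Parcel C| = 5.5.
|Parcel A∩Parcel B| = 1.2791.
|Parcel A∩Parcel C| = 0.0885.
|Parcel B∩Parcel C| = 0.
|Parcel A∩Parcel B∩Parcel C| = 0.
|Parcel A ∪ Parcel B ∪ Parcel C| = 30.5 − 1.3676 + 0 = 29.13.

29.13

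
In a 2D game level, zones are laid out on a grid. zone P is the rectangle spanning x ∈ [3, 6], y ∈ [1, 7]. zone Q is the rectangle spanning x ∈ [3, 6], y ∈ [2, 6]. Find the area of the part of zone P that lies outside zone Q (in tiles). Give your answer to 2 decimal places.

6.00

|zone P∩zone Q|: x∈[3,6], y∈[2,6] → 3·4 = 12.
|zone P| = 18.
|zone P ∖ zone Q| = |zone P| − |zone P∩zone Q| = 18 − 12 = 6.00.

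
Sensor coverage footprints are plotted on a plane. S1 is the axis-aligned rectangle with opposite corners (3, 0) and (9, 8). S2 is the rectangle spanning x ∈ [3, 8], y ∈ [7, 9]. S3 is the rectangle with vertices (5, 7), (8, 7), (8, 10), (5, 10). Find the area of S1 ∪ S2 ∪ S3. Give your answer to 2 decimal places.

By inclusion–exclusion:
Individual areas: |S1| = 48, |S2| = 10, |S3| = 9.
|S1∩S2|: x∈[3,8], y∈[7,8] → 5·1 = 5.
|S1∩S3|: x∈[5,8], y∈[7,8] → 3·1 = 3.
|S2∩S3|: x∈[5,8], y∈[7,9] → 3·2 = 6.
|S1∩S2∩S3| = 3.
|S1 ∪ S2 ∪ S3| = 67 − 14 + 3 = 56.00.

56.00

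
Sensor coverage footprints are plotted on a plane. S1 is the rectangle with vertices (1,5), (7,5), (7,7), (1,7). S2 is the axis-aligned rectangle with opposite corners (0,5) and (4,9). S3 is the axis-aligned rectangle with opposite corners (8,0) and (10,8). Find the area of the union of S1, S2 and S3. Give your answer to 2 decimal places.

By inclusion–exclusion:
Individual areas: |S1| = 12, |S2| = 16, |S3| = 16.
|S1∩S2|: x∈[1,4], y∈[5,7] → 3·2 = 6.
|S1∩S3| = 0 (no overlap).
|S2∩S3| = 0 (no overlap).
|S1∩S2∩S3| = 0.
|S1 ∪ S2 ∪ S3| = 44 − 6 + 0 = 38.00.

38.00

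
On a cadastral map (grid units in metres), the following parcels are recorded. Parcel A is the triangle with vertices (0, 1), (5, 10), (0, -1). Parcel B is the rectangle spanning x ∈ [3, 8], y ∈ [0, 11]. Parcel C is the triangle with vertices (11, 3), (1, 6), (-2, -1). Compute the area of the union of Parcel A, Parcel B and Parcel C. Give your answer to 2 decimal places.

By inclusion–exclusion:
Individual areas: |Parcel A| = 5, |Parcel B| = 55, |Parcel C| = 39.5.
|Parcel A∩Parcel B| = 0.8.
|Parcel A∩Parcel C| = 3.8698.
|Parcel B∩Parcel C| = 16.7115.
|Parcel A∩Parcel B∩Parcel C| = 0.
|Parcel A ∪ Parcel B ∪ Parcel C| = 99.5 − 21.3814 + 0 = 78.12.

78.12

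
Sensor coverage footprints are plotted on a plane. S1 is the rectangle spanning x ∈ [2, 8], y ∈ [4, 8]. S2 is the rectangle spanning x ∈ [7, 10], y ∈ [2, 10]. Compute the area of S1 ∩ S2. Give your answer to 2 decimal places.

4.00

|S1∩S2|: x∈[7,8], y∈[4,8] → 1·4 = 4.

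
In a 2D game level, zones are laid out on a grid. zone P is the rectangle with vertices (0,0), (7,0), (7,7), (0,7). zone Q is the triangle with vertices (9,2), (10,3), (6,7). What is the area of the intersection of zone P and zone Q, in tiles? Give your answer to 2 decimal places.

0.33

The intersection is the polygon with vertices (7,5.333), (6,7), (7,6).
By the shoelace formula its area is 0.33.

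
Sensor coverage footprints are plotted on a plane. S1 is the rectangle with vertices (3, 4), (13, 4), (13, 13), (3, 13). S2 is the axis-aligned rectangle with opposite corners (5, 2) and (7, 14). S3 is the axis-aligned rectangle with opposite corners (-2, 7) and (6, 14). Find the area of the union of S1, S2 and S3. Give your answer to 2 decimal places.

133.00

By inclusion–exclusion:
Individual areas: |S1| = 90, |S2| = 24, |S3| = 56.
|S1∩S2|: x∈[5,7], y∈[4,13] → 2·9 = 18.
|S1∩S3|: x∈[3,6], y∈[7,13] → 3·6 = 18.
|S2∩S3|: x∈[5,6], y∈[7,14] → 1·7 = 7.
|S1∩S2∩S3| = 6.
|S1 ∪ S2 ∪ S3| = 170 − 43 + 6 = 133.00.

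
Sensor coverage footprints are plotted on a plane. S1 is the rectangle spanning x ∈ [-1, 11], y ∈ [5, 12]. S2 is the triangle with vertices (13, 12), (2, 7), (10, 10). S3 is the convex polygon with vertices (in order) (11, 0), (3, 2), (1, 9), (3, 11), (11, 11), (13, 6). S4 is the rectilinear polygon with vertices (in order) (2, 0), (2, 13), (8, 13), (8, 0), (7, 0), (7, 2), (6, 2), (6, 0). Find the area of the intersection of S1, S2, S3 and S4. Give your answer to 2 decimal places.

The intersection is the polygon with vertices (2,7), (8,9.727), (8,9.25).
By the shoelace formula its area is 1.43.

1.43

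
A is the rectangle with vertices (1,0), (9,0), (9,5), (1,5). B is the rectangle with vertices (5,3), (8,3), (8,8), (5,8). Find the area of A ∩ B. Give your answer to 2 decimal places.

6.00

|A∩B|: x∈[5,8], y∈[3,5] → 3·2 = 6.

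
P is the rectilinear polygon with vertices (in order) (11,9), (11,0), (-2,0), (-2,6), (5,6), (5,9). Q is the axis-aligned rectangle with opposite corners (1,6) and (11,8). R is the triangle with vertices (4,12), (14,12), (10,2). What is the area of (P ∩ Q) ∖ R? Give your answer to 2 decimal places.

4.00

|P ∩ Q| = 12.
|(P ∩ Q) ∩ R| = 8.
|(P ∩ Q) ∖ R| = 12 − 8 = 4.00.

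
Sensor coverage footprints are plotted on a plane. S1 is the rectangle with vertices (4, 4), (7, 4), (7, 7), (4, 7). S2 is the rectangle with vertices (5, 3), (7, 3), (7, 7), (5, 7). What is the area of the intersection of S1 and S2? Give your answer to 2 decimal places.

|S1∩S2|: x∈[5,7], y∈[4,7] → 2·3 = 6.

6.00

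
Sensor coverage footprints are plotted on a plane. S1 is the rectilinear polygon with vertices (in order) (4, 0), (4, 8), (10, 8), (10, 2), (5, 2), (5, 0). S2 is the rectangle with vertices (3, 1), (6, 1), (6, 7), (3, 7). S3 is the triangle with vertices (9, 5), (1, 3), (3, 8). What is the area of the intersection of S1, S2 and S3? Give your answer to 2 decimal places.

5.75

The intersection is the polygon with vertices (5,7), (6,6.5), (6,4.25), (4,3.75), (4,7).
By the shoelace formula its area is 5.75.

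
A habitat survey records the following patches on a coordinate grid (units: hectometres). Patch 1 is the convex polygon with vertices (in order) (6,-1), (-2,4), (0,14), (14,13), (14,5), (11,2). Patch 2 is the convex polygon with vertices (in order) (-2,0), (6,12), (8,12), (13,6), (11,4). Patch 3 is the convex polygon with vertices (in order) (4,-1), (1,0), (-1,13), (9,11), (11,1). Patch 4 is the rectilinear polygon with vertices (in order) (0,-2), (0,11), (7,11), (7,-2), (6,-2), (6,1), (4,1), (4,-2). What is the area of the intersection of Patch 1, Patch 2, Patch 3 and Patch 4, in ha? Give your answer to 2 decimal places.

40.95

The intersection is the polygon with vertices (2.289,1.32), (0.638,2.351), (0.438,3.656), (5.333,11), (7,11), (7,2.769).
By the shoelace formula its area is 40.95.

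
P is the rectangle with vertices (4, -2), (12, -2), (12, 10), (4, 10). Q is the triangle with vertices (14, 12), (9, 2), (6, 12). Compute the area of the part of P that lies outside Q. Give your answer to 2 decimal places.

71.40

|P| = 96, |P∩Q| = 24.6.
|P ∖ Q| = |P| − |P∩Q| = 96 − 24.6 = 71.40.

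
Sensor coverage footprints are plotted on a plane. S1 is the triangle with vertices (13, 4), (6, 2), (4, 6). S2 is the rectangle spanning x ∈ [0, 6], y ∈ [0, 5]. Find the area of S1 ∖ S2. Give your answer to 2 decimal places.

|S1| = 16, |S1∩S2| = 2.25.
|S1 ∖ S2| = |S1| − |S1∩S2| = 16 − 2.25 = 13.75.

13.75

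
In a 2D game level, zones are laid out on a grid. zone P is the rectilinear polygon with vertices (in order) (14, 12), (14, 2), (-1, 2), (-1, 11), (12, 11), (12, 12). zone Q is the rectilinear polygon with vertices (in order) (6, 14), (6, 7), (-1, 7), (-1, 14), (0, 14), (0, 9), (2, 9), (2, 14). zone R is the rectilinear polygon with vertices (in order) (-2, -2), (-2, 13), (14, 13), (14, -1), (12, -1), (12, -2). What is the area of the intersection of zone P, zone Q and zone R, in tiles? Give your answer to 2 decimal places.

24.00

The intersection is the polygon with vertices (0,11), (0,9), (2,9), (2,11), (6,11), (6,7), (-1,7), (-1,11).
By the shoelace formula its area is 24.00.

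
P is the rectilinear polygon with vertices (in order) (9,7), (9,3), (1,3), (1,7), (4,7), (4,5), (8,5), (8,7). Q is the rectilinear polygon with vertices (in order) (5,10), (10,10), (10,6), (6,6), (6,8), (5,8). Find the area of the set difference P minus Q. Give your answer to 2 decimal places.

23.00

|P| = 24, |P∩Q| = 1.
|P ∖ Q| = |P| − |P∩Q| = 24 − 1 = 23.00.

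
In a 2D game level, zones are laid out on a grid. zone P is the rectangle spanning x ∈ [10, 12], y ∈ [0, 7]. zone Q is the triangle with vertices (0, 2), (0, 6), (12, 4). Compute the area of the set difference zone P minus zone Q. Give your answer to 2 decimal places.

|zone P| = 14, |zone P∩zone Q| = 0.6667.
|zone P ∖ zone Q| = |zone P| − |zone P∩zone Q| = 14 − 0.6667 = 13.33.

13.33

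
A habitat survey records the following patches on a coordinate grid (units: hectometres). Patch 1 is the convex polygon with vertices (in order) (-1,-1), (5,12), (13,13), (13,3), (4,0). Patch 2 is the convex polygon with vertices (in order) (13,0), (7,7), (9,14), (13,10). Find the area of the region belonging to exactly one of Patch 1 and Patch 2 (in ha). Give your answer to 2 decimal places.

82.67

|Patch 1| = 122, |Patch 2| = 48, |Patch 1∩Patch 2| = 43.6667.
|Patch 1 △ Patch 2| = |Patch 1| + |Patch 2| − 2·|Patch 1∩Patch 2| = 122 + 48 − 87.3333 = 82.67.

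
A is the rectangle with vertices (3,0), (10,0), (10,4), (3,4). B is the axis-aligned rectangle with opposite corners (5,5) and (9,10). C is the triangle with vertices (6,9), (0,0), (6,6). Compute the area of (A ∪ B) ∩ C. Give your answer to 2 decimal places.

3.25

|A ∪ B| = 48.
|(A ∪ B) ∩ C| = 3.25.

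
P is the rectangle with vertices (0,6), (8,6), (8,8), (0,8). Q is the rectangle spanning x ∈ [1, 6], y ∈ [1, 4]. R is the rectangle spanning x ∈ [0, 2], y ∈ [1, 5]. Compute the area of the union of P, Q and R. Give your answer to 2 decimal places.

36.00

By inclusion–exclusion:
Individual areas: |P| = 16, |Q| = 15, |R| = 8.
|P∩Q| = 0 (no overlap).
|P∩R| = 0 (no overlap).
|Q∩R|: x∈[1,2], y∈[1,4] → 1·3 = 3.
|P∩Q∩R| = 0.
|P ∪ Q ∪ R| = 39 − 3 + 0 = 36.00.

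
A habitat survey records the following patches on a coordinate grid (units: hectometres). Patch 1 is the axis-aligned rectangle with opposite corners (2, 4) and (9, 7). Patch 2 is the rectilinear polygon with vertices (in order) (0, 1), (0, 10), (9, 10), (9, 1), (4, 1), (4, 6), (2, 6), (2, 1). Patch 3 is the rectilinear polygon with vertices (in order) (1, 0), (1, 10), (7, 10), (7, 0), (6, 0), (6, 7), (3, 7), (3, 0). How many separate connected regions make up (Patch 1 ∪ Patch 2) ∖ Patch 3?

3

(Patch 1 ∪ Patch 2) ∖ Patch 3 splits into 3 disjoint pieces (area 18, area 15, area 9).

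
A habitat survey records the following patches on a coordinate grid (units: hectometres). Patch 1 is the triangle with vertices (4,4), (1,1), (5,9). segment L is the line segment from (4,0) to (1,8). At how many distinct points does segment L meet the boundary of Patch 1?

2

The segment meets the boundary at (2.5,4), (2.909,2.909).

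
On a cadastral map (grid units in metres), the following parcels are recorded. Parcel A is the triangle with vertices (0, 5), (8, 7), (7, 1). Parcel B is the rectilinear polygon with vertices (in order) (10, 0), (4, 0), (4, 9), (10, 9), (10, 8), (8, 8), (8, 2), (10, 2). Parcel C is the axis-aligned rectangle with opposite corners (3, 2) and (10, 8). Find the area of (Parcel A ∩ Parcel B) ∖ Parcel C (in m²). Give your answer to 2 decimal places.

0.96

|Parcel A ∩ Parcel B| = 16.4286.
|(Parcel A ∩ Parcel B) ∩ Parcel C| = 15.4702.
|(Parcel A ∩ Parcel B) ∖ Parcel C| = 16.4286 − 15.4702 = 0.96.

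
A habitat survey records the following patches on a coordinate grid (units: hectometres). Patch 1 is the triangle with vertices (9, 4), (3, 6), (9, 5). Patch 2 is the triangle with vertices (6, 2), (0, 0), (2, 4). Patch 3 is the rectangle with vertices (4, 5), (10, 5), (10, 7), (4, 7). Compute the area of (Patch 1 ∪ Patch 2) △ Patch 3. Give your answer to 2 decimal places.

|Patch 1 ∪ Patch 2| = 13.
|(Patch 1 ∪ Patch 2) ∩ Patch 3| = 1.4167.
|(Patch 1 ∪ Patch 2) △ Patch 3| = 13 + 12 − 2.8333 = 22.17.

22.17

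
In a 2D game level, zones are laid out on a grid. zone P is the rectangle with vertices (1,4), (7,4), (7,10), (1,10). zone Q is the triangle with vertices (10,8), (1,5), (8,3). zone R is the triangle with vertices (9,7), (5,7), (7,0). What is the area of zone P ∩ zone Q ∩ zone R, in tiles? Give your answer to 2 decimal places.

The intersection is the polygon with vertices (5.857,4), (5.174,6.391), (7,7), (7,4).
By the shoelace formula its area is 4.11.

4.11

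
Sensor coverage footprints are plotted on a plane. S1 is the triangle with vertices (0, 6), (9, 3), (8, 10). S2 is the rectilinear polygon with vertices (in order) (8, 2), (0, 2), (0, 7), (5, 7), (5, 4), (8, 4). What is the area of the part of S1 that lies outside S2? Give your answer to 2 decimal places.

21.17

|S1| = 30, |S1∩S2| = 8.8333.
|S1 ∖ S2| = |S1| − |S1∩S2| = 30 − 8.8333 = 21.17.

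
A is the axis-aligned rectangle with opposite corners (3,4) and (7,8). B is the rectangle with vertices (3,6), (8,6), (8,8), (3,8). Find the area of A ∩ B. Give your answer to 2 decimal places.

8.00

|A∩B|: x∈[3,7], y∈[6,8] → 4·2 = 8.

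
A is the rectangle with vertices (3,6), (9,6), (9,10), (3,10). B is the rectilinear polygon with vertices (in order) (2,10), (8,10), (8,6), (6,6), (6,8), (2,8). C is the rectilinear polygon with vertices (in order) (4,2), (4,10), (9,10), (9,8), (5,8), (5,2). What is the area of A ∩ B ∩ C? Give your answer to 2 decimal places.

The intersection is the polygon with vertices (8,8), (6,8), (5,8), (4,8), (4,10), (8,10).
By the shoelace formula its area is 8.00.

8.00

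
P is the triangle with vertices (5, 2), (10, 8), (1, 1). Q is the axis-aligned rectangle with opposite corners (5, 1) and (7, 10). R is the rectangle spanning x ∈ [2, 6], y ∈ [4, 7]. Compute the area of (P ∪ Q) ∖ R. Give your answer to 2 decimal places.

21.11

|P ∪ Q| = 24.1222.
|(P ∪ Q) ∩ R| = 3.0079.
|(P ∪ Q) ∖ R| = 24.1222 − 3.0079 = 21.11.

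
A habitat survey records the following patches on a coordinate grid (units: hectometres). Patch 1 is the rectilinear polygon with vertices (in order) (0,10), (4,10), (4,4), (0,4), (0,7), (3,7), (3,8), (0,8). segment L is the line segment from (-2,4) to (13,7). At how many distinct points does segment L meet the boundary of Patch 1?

The segment meets the boundary at (4,5.2), (0,4.4).

2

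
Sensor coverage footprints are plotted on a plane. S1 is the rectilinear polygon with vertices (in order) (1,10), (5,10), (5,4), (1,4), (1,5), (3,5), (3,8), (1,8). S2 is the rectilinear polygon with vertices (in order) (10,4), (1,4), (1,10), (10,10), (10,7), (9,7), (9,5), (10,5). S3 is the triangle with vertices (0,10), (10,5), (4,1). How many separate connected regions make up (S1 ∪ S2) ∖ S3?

(S1 ∪ S2) ∖ S3 splits into 3 disjoint pieces (area 23, area 0.75, area 3.125).

3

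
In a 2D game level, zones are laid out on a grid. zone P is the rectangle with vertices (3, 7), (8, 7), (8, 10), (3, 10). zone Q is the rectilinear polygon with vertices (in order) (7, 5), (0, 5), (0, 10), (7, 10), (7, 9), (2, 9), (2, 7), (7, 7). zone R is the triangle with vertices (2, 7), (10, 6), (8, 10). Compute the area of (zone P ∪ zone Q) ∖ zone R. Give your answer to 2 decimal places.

25.69

|zone P ∪ zone Q| = 36.
|(zone P ∪ zone Q) ∩ zone R| = 10.3125.
|(zone P ∪ zone Q) ∖ zone R| = 36 − 10.3125 = 25.69.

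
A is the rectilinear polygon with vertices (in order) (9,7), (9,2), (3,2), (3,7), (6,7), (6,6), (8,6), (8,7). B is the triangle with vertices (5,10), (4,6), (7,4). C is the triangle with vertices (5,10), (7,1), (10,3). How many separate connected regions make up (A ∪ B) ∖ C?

3

(A ∪ B) ∖ C splits into 3 disjoint pieces (area 0.0833, area 18.2361, area 1.9143).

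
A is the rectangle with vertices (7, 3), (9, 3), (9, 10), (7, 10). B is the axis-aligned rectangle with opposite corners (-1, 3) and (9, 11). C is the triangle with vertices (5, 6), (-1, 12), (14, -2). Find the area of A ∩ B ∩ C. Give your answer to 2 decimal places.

0.42

The intersection is the polygon with vertices (8.375,3), (7,4.222), (7,4.533), (8.643,3).
By the shoelace formula its area is 0.42.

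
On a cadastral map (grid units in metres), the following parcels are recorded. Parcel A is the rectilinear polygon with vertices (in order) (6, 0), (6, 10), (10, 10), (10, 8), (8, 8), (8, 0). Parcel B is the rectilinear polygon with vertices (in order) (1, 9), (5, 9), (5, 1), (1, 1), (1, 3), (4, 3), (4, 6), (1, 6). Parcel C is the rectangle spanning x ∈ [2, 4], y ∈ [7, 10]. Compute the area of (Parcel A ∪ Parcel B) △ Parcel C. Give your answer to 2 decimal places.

|Parcel A ∪ Parcel B| = 47.
|(Parcel A ∪ Parcel B) ∩ Parcel C| = 4.
|(Parcel A ∪ Parcel B) △ Parcel C| = 47 + 6 − 8 = 45.00.

45.00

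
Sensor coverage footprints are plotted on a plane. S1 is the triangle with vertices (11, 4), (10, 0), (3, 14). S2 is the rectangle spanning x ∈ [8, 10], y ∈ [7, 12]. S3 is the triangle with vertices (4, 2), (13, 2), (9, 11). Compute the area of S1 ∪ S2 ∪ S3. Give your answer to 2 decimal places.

52.19

By inclusion–exclusion:
Individual areas: |S1| = 21, |S2| = 10, |S3| = 40.5.
|S1∩S2| = 0.225.
|S1∩S3| = 13.3382.
|S2∩S3| = 5.975.
|S1∩S2∩S3| = 0.225.
|S1 ∪ S2 ∪ S3| = 71.5 − 19.5382 + 0.225 = 52.19.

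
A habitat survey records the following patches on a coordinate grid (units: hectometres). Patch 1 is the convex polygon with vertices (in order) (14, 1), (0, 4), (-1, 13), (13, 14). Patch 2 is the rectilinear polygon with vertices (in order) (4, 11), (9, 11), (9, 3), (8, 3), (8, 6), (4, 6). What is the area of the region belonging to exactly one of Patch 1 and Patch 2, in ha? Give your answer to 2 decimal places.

|Patch 1| = 153, |Patch 2| = 28, |Patch 1∩Patch 2| = 28.
|Patch 1 △ Patch 2| = |Patch 1| + |Patch 2| − 2·|Patch 1∩Patch 2| = 153 + 28 − 56 = 125.00.

125.00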